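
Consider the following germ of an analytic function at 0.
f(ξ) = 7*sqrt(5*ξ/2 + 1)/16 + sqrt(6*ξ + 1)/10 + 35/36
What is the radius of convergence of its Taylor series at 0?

The radius of convergence is 1/6.

Branch term (7/16)*sqrt(1 - ξ/(-2/5)): its argument vanishes at ξ = -2/5, a square-root branch point, modulus 2/5.
Branch term (1/10)*sqrt(1 - ξ/(-1/6)): its argument vanishes at ξ = -1/6, a square-root branch point, modulus 1/6.
The radius of convergence is the smallest modulus among the singular points: 1/6.


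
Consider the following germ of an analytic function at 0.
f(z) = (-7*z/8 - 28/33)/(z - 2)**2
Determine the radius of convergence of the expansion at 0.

Denominator factor (z - 2)^2: pole of order 2 at 2, modulus 2.
The radius of convergence is the smallest modulus among the singular points: 2.

The radius of convergence is 2.


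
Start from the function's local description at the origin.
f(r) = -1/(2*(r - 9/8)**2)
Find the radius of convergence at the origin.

Denominator factor (r - 9/8)^2: pole of order 2 at 9/8, modulus 9/8.
The radius of convergence is the smallest modulus among the singular points: 9/8.

The radius of convergence is 9/8.


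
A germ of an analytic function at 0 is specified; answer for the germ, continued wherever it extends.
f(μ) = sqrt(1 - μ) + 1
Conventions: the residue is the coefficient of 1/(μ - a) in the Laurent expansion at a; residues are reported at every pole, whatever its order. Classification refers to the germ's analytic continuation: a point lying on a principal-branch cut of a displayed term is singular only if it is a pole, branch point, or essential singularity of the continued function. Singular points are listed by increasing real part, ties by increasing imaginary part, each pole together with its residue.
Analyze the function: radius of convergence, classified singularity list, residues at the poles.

Branch term (1)*sqrt(1 - μ/(1)): its argument vanishes at μ = 1, a square-root branch point, modulus 1.
The radius of convergence is the smallest modulus among the singular points: 1.

Radius of convergence at 0: 1.
At 1: an algebraic (square-root) branch point.


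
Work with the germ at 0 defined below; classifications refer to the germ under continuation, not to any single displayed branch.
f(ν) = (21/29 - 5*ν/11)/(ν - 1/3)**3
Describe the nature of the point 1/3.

The point is a pole of order 3.

The denominator factor ν - 1/3 vanishes at 1/3 and appears to the power 3; the numerator there equals 548/957, nonzero, and no other factor vanishes.
Hence a pole whose order is the multiplicity, 3.


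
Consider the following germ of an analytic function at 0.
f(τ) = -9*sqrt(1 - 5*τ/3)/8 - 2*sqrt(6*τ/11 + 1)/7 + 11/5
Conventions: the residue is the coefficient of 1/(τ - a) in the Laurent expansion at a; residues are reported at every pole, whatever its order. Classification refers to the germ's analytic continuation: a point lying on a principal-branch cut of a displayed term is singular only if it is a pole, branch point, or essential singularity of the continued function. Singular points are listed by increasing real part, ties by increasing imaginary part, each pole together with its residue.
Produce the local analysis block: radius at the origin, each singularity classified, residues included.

Branch term (-2/7)*sqrt(1 - τ/(-11/6)): its argument vanishes at τ = -11/6, a square-root branch point, modulus 11/6.
Branch term (-9/8)*sqrt(1 - τ/(3/5)): its argument vanishes at τ = 3/5, a square-root branch point, modulus 3/5.
The radius of convergence is the smallest modulus among the singular points: 3/5.
List the singular points by increasing real part (a conjugate pair: the negative imaginary part first).

Radius of convergence at 0: 3/5.
At -11/6: an algebraic (square-root) branch point.
At 3/5: an algebraic (square-root) branch point.


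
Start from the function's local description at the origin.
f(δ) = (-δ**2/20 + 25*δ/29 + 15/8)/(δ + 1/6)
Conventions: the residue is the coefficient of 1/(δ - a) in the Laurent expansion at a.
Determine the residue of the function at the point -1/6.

At the order-1 pole -1/6 set g(δ) = (δ - (-1/6))*f(δ) = -δ**2/20 + 25*δ/29 + 15/8.
Simple pole: residue = g(a) at a = -1/6, which is 36121/20880.

The residue is 36121/20880.


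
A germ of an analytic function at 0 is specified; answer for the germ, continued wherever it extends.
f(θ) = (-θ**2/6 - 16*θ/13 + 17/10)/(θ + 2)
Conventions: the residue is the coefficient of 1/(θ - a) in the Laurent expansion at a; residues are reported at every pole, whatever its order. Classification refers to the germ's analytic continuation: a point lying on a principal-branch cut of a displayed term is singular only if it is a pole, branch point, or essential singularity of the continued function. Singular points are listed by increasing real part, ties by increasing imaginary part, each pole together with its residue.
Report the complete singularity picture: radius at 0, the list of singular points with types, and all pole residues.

Radius of convergence at 0: 2.
At -2: a pole of order 1; residue 1363/390.

Denominator factor (θ + 2): pole of order 1 at -2, modulus 2.
The radius of convergence is the smallest modulus among the singular points: 2.
At the order-1 pole -2 set g(θ) = (θ - (-2))*f(θ) = -θ**2/6 - 16*θ/13 + 17/10.
Simple pole: residue = g(a) at a = -2, which is 1363/390.


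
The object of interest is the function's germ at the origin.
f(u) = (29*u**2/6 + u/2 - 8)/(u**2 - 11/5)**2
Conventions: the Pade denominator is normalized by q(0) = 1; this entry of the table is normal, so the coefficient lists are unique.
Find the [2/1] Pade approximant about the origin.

The Pade approximant has numerator coefficients [-200/121, -725/3542, -623275/1285746]; denominator coefficients [1, 30/161].

Taylor coefficients needed (expand at 0): a_0 = -200/121, a_1 = 25/242, a_2 = -4025/7986, a_3 = 125/1331.
Write the denominator as Q(u) = 1 + q1*u. Requiring Q*f - P = O(u^4) with deg P <= 2 kills the coefficients of u^3..u^3 in Q*f:
  u^3: a_3 + q1*a_2 = 0, i.e. 125/1331 + (-4025/7986)*q1 = 0.
Solving this linear system: q1 = 30/161.
The numerator is Q*f truncated at degree 2: P0 = a_0 = -200/121; P1 = a_1 + q1*a_0 = -725/3542; P2 = a_2 + q1*a_1 = -623275/1285746.


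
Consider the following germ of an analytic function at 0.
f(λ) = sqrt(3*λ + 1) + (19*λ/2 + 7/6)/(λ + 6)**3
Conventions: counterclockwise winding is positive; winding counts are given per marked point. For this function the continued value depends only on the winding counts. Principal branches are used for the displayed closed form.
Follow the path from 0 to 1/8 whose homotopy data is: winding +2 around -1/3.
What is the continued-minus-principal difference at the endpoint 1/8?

Continued minus principal equals 0.

The rational part is single-valued and drops out of the difference; each branch term changes only by its own monodromy.
(1)*sqrt(1 - λ/(-1/3)): winding +2 is even, the square root returns to the same sheet, contribution 0.
Summing the contributions at λ = 1/8 gives 0.


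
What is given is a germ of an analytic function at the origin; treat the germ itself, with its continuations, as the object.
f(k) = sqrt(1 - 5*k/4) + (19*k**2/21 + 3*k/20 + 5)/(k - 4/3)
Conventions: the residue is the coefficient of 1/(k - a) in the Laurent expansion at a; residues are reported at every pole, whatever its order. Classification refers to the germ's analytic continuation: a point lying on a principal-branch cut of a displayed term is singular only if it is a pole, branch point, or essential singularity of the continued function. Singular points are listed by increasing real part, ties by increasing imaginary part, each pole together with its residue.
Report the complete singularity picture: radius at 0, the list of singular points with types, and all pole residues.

Radius of convergence at 0: 4/5.
At 4/5: an algebraic (square-root) branch point.
At 4/3: a pole of order 1; residue 6434/945.

Denominator factor (k - 4/3): pole of order 1 at 4/3, modulus 4/3.
Branch term (1)*sqrt(1 - k/(4/5)): its argument vanishes at k = 4/5, a square-root branch point, modulus 4/5.
The radius of convergence is the smallest modulus among the singular points: 4/5.
The branch term is analytic at 4/3 and contributes nothing to the residue; only the rational part matters.
At the order-1 pole 4/3 set g(k) = (k - (4/3))*(rational part) = 19*k**2/21 + 3*k/20 + 5.
Simple pole: residue = g(a) at a = 4/3, which is 6434/945.
List the singular points by increasing real part (a conjugate pair: the negative imaginary part first).


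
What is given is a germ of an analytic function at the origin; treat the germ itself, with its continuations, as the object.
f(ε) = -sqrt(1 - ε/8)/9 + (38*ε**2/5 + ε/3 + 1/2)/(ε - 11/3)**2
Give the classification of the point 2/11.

Denominator factors: ε - 11/3 = -115/33 at ε = 2/11 — none vanishes.
Branch term sqrt(1 - ε/(8)): argument at 2/11 is 43/44, nonzero, so 2/11 is not its branch point (a point on a principal cut is still regular for the continued germ).
So the germ continues analytically to 2/11.

The point is a regular point.


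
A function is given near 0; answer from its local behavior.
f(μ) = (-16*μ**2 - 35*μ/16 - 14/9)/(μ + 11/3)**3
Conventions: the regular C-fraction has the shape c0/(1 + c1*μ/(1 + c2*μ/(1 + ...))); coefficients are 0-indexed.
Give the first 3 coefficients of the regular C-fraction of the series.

Taylor coefficients (expand at 0): a_0 = -42/1331, a_1 = -4347/234256, a_2 = -779085/2576816.
c0 = a_0 = -42/1331. Peel one level at a time: if S = 1 + c*μ/S' with S'(0) = 1, then c is the μ-coefficient of S and S' = c*μ/(S - 1).
S_1 = c0/f = 1 + (-207/352)*μ + (-8010297/867328)*μ^2 + ...; c1 = -207/352.
S_2 = c1*μ/(S_1 - 1) = 1 + (-890033/56672)*μ + ...; c2 = -890033/56672.

The regular C-fraction coefficients are [-42/1331, -207/352, -890033/56672].


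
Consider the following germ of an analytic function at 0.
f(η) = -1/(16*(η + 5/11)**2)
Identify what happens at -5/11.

The denominator factor η + 5/11 vanishes at -5/11 and appears to the power 2; the numerator there equals -1/16, nonzero, and no other factor vanishes.
Hence a pole whose order is the multiplicity, 2.

The point is a pole of order 2.


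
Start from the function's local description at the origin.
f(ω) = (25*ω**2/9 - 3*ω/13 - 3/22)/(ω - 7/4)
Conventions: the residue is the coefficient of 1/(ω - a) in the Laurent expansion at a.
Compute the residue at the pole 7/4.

At the order-1 pole 7/4 set g(ω) = (ω - (7/4))*f(ω) = 25*ω**2/9 - 3*ω/13 - 3/22.
Simple pole: residue = g(a) at a = 7/4, which is 164051/20592.

The residue is 164051/20592.


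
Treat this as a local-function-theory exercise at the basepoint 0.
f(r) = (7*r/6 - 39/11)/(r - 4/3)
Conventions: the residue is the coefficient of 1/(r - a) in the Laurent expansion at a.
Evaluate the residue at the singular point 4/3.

At the order-1 pole 4/3 set g(r) = (r - (4/3))*f(r) = 7*r/6 - 39/11.
Simple pole: residue = g(a) at a = 4/3, which is -197/99.

The residue is -197/99.


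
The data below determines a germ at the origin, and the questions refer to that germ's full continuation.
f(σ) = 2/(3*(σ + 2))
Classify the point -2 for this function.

The point is a pole of order 1.

The denominator factor σ + 2 vanishes at -2 and appears to the power 1; the numerator there equals 2/3, nonzero, and no other factor vanishes.
Hence a pole whose order is the multiplicity, 1.


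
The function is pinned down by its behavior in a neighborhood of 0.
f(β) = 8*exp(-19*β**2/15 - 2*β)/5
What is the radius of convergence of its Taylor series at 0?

The factor exp(-19*β**2/15 - 2*β) is entire and contributes no finite singular point.
The polynomial part has no poles.
No finite singular points: the Taylor series at 0 converges everywhere.

The radius of convergence is infinite.


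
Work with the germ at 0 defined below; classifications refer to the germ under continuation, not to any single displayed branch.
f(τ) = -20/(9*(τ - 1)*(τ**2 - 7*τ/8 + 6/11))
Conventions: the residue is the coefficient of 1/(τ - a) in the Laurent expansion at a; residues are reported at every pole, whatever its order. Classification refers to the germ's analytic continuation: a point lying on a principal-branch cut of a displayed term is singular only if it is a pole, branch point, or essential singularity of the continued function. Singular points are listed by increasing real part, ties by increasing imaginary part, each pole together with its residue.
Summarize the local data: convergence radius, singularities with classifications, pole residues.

Radius of convergence at 0: (1/11)*sqrt(66).
At (7/16) - ((1/176)*sqrt(10967))*i: a pole of order 1; residue (880/531) + ((880/58823)*sqrt(10967))*i.
At (7/16) + ((1/176)*sqrt(10967))*i: a pole of order 1; residue (880/531) - ((880/58823)*sqrt(10967))*i.
At 1: a pole of order 1; residue -1760/531.


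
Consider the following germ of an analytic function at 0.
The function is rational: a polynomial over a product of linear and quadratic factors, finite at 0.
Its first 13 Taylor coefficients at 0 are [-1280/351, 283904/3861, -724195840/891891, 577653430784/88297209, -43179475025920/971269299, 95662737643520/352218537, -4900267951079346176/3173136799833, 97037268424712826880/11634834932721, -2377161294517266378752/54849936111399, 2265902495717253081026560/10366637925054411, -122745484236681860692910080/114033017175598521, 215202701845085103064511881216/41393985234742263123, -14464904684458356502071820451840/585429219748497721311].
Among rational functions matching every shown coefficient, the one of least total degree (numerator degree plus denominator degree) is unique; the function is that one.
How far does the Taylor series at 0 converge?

The radius of convergence is 1/4.

No rational of total degree below 11 reproduces all 13 coefficients; solving the [2/9] Pade equations on them gives f(v) = (32*v**2/7 - 3*v/2 + 5/26)/((v + 1/4)**3*(v**2 - 2*v/11 - 3/2)**3), whose expansion matches every shown term.
Denominator factor (v**2 - 2*v/11 - 3/2)^3: discriminant 730/121, real irrational roots 1/11 + (1/22)*sqrt(730) and 1/11 - (1/22)*sqrt(730); poles of order 3, moduli 1/11 + (1/22)*sqrt(730) and -1/11 + (1/22)*sqrt(730).
Denominator factor (v + 1/4)^3: pole of order 3 at -1/4, modulus 1/4.
The radius of convergence is the smallest modulus among the singular points: 1/4.


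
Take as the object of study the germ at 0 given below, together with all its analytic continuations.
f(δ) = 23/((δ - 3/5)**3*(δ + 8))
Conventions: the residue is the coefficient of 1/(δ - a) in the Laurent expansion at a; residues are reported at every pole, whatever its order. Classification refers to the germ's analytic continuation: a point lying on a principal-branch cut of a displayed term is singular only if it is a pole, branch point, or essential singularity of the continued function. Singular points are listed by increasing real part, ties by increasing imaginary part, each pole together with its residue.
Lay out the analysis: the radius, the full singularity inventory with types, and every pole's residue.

Radius of convergence at 0: 3/5.
At -8: a pole of order 1; residue -2875/79507.
At 3/5: a pole of order 3; residue 2875/79507.

Denominator factor (δ - 3/5)^3: pole of order 3 at 3/5, modulus 3/5.
Denominator factor (δ + 8): pole of order 1 at -8, modulus 8.
The radius of convergence is the smallest modulus among the singular points: 3/5.
At the order-1 pole -8 set g(δ) = (δ - (-8))*f(δ) = 23/(δ - 3/5)**3.
Simple pole: residue = g(a) at a = -8, which is -2875/79507.
At the order-3 pole 3/5 set g(δ) = (δ - (3/5))^3*f(δ) = 23/(δ + 8).
Order-3 pole: residue = g''(a)/2; g''(3/5) = 5750/79507, so the residue is 2875/79507.
List the singular points by increasing real part (a conjugate pair: the negative imaginary part first).


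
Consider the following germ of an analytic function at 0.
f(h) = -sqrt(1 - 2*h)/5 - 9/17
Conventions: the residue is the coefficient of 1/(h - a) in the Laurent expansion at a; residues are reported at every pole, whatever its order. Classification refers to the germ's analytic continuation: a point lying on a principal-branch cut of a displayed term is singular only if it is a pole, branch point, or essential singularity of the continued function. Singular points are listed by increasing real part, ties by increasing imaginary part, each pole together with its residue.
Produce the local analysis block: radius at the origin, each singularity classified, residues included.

Radius of convergence at 0: 1/2.
At 1/2: an algebraic (square-root) branch point.

Branch term (-1/5)*sqrt(1 - h/(1/2)): its argument vanishes at h = 1/2, a square-root branch point, modulus 1/2.
The radius of convergence is the smallest modulus among the singular points: 1/2.


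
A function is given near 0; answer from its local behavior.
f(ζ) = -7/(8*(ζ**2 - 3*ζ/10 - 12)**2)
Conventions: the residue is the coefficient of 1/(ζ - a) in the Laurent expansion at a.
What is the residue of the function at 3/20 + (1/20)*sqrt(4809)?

The residue is (250/3303783)*sqrt(4809).

The factor ζ**2 - 3*ζ/10 - 12 splits as (ζ - a)(ζ - a') with a = 3/20 + (1/20)*sqrt(4809), a' = 3/20 - (1/20)*sqrt(4809). At the order-2 pole a set g(ζ) = (ζ - a)^2*f(ζ) = [-7/8] / (ζ - a')^2.
Order-2 pole: residue = g'(a); g'(3/20 + (1/20)*sqrt(4809)) = (250/3303783)*sqrt(4809), so the residue is (250/3303783)*sqrt(4809).


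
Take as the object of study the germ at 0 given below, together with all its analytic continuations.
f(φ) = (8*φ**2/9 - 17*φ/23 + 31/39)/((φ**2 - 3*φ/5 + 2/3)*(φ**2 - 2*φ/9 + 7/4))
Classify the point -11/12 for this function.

The point is a regular point.

Denominator factors: φ**2 - 3*φ/5 + 2/3 = 1481/720 at φ = -11/12; φ**2 - 2*φ/9 + 7/4 = 1207/432 at φ = -11/12 — none vanishes.
So the germ continues analytically to -11/12.


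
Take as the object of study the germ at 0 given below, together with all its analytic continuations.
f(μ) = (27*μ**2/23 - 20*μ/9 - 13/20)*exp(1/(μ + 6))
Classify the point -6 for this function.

The exponent 1/(μ - (-6)) has a pole at -6, so exp(1/(μ - (-6))) takes every nonzero value near it: an essential singularity (not a pole of any order).

The point is an essential singularity.


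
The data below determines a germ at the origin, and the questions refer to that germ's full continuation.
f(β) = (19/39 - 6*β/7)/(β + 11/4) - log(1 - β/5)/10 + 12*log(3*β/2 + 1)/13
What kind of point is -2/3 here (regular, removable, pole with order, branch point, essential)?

The term (12/13)*log(1 - β/(-2/3)) has argument 1 - -2/3/(-2/3) = 0 at -2/3: a logarithmic (infinitely-sheeted) branch point; the remaining terms are analytic or single-valued there.

The point is a logarithmic branch point.


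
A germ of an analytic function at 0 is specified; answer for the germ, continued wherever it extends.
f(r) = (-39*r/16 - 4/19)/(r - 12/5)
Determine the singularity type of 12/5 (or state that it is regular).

The point is a pole of order 1.

The denominator factor r - 12/5 vanishes at 12/5 and appears to the power 1; the numerator there equals -2303/380, nonzero, and no other factor vanishes.
Hence a pole whose order is the multiplicity, 1.


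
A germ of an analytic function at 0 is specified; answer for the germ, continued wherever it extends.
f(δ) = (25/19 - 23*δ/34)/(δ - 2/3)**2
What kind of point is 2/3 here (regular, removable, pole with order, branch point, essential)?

The point is a pole of order 2.

The denominator factor δ - 2/3 vanishes at 2/3 and appears to the power 2; the numerator there equals 838/969, nonzero, and no other factor vanishes.
Hence a pole whose order is the multiplicity, 2.


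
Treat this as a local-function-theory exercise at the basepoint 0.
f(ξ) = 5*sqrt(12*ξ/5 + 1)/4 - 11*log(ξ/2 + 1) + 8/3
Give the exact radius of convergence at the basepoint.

Branch term (5/4)*sqrt(1 - ξ/(-5/12)): its argument vanishes at ξ = -5/12, a square-root branch point, modulus 5/12.
Branch term (-11)*log(1 - ξ/(-2)): its argument vanishes at ξ = -2, a logarithmic branch point, modulus 2.
The radius of convergence is the smallest modulus among the singular points: 5/12.

The radius of convergence is 5/12.


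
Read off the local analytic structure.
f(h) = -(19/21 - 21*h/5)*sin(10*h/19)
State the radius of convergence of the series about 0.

The radius of convergence is infinite.

The factor -sin(10*h/19) is entire and contributes no finite singular point.
The polynomial part has no poles.
No finite singular points: the Taylor series at 0 converges everywhere.


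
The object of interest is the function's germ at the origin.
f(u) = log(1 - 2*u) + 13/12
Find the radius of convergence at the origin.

The radius of convergence is 1/2.

Branch term (1)*log(1 - u/(1/2)): its argument vanishes at u = 1/2, a logarithmic branch point, modulus 1/2.
The radius of convergence is the smallest modulus among the singular points: 1/2.


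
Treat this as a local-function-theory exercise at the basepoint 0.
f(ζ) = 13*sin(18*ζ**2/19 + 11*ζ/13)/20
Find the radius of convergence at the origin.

The radius of convergence is infinite.

The factor sin(18*ζ**2/19 + 11*ζ/13) is entire and contributes no finite singular point.
The polynomial part has no poles.
No finite singular points: the Taylor series at 0 converges everywhere.


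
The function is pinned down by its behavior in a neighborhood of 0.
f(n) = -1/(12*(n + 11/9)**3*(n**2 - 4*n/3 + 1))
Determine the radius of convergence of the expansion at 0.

Denominator factor (n**2 - 4*n/3 + 1): discriminant -20/9, complex-conjugate roots (2/3) + ((1/3)*sqrt(5))*i and (2/3) - ((1/3)*sqrt(5))*i; poles of order 1, moduli 1 and 1.
Denominator factor (n + 11/9)^3: pole of order 3 at -11/9, modulus 11/9.
The radius of convergence is the smallest modulus among the singular points: 1.

The radius of convergence is 1.


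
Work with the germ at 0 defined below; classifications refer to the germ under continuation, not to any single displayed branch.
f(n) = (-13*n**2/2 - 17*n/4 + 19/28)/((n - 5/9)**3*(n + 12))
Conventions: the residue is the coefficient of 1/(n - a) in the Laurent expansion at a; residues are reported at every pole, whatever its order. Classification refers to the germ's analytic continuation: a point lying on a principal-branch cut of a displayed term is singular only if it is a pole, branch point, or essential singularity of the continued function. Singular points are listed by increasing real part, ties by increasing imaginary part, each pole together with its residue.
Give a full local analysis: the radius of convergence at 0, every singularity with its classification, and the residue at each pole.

Radius of convergence at 0: 5/9.
At -12: a pole of order 1; residue 18050769/40401116.
At 5/9: a pole of order 3; residue -18050769/40401116.

Denominator factor (n - 5/9)^3: pole of order 3 at 5/9, modulus 5/9.
Denominator factor (n + 12): pole of order 1 at -12, modulus 12.
The radius of convergence is the smallest modulus among the singular points: 5/9.
At the order-1 pole -12 set g(n) = (n - (-12))*f(n) = (-13*n**2/2 - 17*n/4 + 19/28)/(n - 5/9)**3.
Simple pole: residue = g(a) at a = -12, which is 18050769/40401116.
At the order-3 pole 5/9 set g(n) = (n - (5/9))^3*f(n) = (-13*n**2/2 - 17*n/4 + 19/28)/(n + 12).
Order-3 pole: residue = g''(a)/2; g''(5/9) = -18050769/20200558, so the residue is -18050769/40401116.
List the singular points by increasing real part (a conjugate pair: the negative imaginary part first).


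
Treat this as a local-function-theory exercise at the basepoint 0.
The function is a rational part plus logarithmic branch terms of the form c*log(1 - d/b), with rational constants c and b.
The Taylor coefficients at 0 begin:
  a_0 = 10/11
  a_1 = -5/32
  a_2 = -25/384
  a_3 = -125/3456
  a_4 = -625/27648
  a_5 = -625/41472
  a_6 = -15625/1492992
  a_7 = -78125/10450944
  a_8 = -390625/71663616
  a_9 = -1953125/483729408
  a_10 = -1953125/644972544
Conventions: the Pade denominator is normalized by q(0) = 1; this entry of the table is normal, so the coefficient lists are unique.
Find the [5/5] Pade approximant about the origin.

Taylor coefficients needed (read off): a_0 = 10/11, a_1 = -5/32, a_2 = -25/384, a_3 = -125/3456, a_4 = -625/27648, a_5 = -625/41472, a_6 = -15625/1492992, a_7 = -78125/10450944, a_8 = -390625/71663616, a_9 = -1953125/483729408, a_10 = -1953125/644972544.
Write the denominator as Q(d) = 1 + q1*d + q2*d^2 + q3*d^3 + q4*d^4 + q5*d^5. Requiring Q*f - P = O(d^11) with deg P <= 5 kills the coefficients of d^6..d^10 in Q*f:
  d^6: a_6 + q1*a_5 + q2*a_4 + q3*a_3 + q4*a_2 + q5*a_1 = 0, i.e. -15625/1492992 + (-625/41472)*q1 + (-625/27648)*q2 + (-125/3456)*q3 + (-25/384)*q4 + (-5/32)*q5 = 0.
  d^7: a_7 + q1*a_6 + q2*a_5 + q3*a_4 + q4*a_3 + q5*a_2 = 0, i.e. -78125/10450944 + (-15625/1492992)*q1 + (-625/41472)*q2 + (-625/27648)*q3 + (-125/3456)*q4 + (-25/384)*q5 = 0.
  d^8: a_8 + q1*a_7 + q2*a_6 + q3*a_5 + q4*a_4 + q5*a_3 = 0, i.e. -390625/71663616 + (-78125/10450944)*q1 + (-15625/1492992)*q2 + (-625/41472)*q3 + (-625/27648)*q4 + (-125/3456)*q5 = 0.
  d^9: a_9 + q1*a_8 + q2*a_7 + q3*a_6 + q4*a_5 + q5*a_4 = 0, i.e. -1953125/483729408 + (-390625/71663616)*q1 + (-78125/10450944)*q2 + (-15625/1492992)*q3 + (-625/41472)*q4 + (-625/27648)*q5 = 0.
  d^10: a_10 + q1*a_9 + q2*a_8 + q3*a_7 + q4*a_6 + q5*a_5 = 0, i.e. -1953125/644972544 + (-1953125/483729408)*q1 + (-390625/71663616)*q2 + (-78125/10450944)*q3 + (-15625/1492992)*q4 + (-625/41472)*q5 = 0.
Solving this linear system: q1 = -25/12, q2 = 125/81, q3 = -625/1296, q4 = 3125/54432, q5 = -3125/1959552.
The numerator is Q*f truncated at degree 5: P0 = a_0 = 10/11; P1 = a_1 + q1*a_0 = -2165/1056; P2 = a_2 + q1*a_1 + q2*a_0 = 47425/28512; P3 = a_3 + q1*a_2 + q2*a_1 + q3*a_0 = -264625/456192; P4 = a_4 + q1*a_3 + q2*a_2 + q3*a_1 + q4*a_0 = 1529375/19160064; P5 = a_5 + q1*a_4 + q2*a_3 + q3*a_2 + q4*a_1 + q5*a_0 = -1941875/689762304.

The Pade approximant has numerator coefficients [10/11, -2165/1056, 47425/28512, -264625/456192, 1529375/19160064, -1941875/689762304]; denominator coefficients [1, -25/12, 125/81, -625/1296, 3125/54432, -3125/1959552].


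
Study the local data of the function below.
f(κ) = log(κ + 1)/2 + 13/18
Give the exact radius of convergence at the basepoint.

Branch term (1/2)*log(1 - κ/(-1)): its argument vanishes at κ = -1, a logarithmic branch point, modulus 1.
The radius of convergence is the smallest modulus among the singular points: 1.

The radius of convergence is 1.


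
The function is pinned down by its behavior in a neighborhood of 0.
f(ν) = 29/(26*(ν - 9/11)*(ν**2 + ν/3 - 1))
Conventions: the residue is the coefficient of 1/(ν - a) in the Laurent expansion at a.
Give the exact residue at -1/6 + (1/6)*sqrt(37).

The factor ν**2 + ν/3 - 1 splits as (ν - a)(ν - a') with a = -1/6 + (1/6)*sqrt(37), a' = -1/6 - (1/6)*sqrt(37). At the order-1 pole a set g(ν) = (ν - a)*f(ν) = [29/(26*(ν - 9/11))] / (ν - a').
Simple pole: residue = g(a) at a = -1/6 + (1/6)*sqrt(37), which is 3509/364 + (1595/1036)*sqrt(37).

The residue is 3509/364 + (1595/1036)*sqrt(37).


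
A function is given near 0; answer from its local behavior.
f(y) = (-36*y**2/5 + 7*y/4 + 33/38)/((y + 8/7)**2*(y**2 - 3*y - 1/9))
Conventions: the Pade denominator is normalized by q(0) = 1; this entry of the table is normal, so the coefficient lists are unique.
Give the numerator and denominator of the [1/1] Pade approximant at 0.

Taylor coefficients needed (expand at 0): a_0 = -14553/2432, a_1 = 1556289/9728, a_2 = -3359160063/778240.
Write the denominator as Q(y) = 1 + q1*y. Requiring Q*f - P = O(y^3) with deg P <= 1 kills the coefficients of y^2..y^2 in Q*f:
  y^2: a_2 + q1*a_1 = 0, i.e. -3359160063/778240 + (1556289/9728)*q1 = 0.
Solving this linear system: q1 = 7617143/282320.
The numerator is Q*f truncated at degree 1: P0 = a_0 = -14553/2432; P1 = a_1 + q1*a_0 = -1009404459/686602240.

The Pade approximant has numerator coefficients [-14553/2432, -1009404459/686602240]; denominator coefficients [1, 7617143/282320].


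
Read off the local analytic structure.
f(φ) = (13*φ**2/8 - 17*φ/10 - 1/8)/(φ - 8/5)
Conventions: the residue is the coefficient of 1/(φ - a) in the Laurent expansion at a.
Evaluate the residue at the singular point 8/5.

At the order-1 pole 8/5 set g(φ) = (φ - (8/5))*f(φ) = 13*φ**2/8 - 17*φ/10 - 1/8.
Simple pole: residue = g(a) at a = 8/5, which is 263/200.

The residue is 263/200.


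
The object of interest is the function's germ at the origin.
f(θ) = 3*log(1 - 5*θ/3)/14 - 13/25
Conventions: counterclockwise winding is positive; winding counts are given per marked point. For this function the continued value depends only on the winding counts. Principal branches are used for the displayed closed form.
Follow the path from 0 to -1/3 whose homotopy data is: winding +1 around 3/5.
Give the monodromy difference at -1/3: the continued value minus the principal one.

Continued minus principal equals (3/7)*pi*i.

The rational part is single-valued and drops out of the difference; each branch term changes only by its own monodromy.
(3/14)*log(1 - θ/(3/5)): each positive loop around 3/5 adds 2*pi*i to the log, so winding +1 contributes (3/14)*(1)*2*pi*i = (3/7)*pi*i.
Summing the contributions at θ = -1/3 gives (3/7)*pi*i.


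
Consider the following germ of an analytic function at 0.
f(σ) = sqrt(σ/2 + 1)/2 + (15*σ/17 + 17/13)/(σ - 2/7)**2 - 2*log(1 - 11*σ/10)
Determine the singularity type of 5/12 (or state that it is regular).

The point is a regular point.

Denominator factors: σ - 2/7 = 11/84 at σ = 5/12 — none vanishes.
Branch term sqrt(1 - σ/(-2)): argument at 5/12 is 29/24, nonzero, so 5/12 is not its branch point (a point on a principal cut is still regular for the continued germ).
Branch term log(1 - σ/(10/11)): argument at 5/12 is 13/24, nonzero, so 5/12 is not its branch point (a point on a principal cut is still regular for the continued germ).
So the germ continues analytically to 5/12.


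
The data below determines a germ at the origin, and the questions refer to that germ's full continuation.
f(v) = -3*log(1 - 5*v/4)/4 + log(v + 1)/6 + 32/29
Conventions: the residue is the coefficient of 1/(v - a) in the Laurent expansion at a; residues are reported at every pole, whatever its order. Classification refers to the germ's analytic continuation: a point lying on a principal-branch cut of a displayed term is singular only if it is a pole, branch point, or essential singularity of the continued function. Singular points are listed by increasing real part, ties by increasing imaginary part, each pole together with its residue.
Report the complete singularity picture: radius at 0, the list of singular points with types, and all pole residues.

Radius of convergence at 0: 4/5.
At -1: a logarithmic branch point.
At 4/5: a logarithmic branch point.

Branch term (1/6)*log(1 - v/(-1)): its argument vanishes at v = -1, a logarithmic branch point, modulus 1.
Branch term (-3/4)*log(1 - v/(4/5)): its argument vanishes at v = 4/5, a logarithmic branch point, modulus 4/5.
The radius of convergence is the smallest modulus among the singular points: 4/5.
List the singular points by increasing real part (a conjugate pair: the negative imaginary part first).


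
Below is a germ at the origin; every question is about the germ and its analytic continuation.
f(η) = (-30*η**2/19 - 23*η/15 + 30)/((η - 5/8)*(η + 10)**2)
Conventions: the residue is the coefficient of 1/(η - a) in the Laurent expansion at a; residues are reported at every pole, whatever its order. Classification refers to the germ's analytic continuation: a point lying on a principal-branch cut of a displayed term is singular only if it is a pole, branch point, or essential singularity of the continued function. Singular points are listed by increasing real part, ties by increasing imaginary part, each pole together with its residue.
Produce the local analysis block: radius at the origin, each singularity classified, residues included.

Denominator factor (η - 5/8): pole of order 1 at 5/8, modulus 5/8.
Denominator factor (η + 10)^2: pole of order 2 at -10, modulus 10.
The radius of convergence is the smallest modulus among the singular points: 5/8.
At the order-2 pole -10 set g(η) = (η - (-10))^2*f(η) = (-30*η**2/19 - 23*η/15 + 30)/(η - 5/8).
Order-2 pole: residue = g'(a); g'(-10) = -753944/411825, so the residue is -753944/411825.
At the order-1 pole 5/8 set g(η) = (η - (5/8))*f(η) = (-30*η**2/19 - 23*η/15 + 30)/(η + 10)**2.
Simple pole: residue = g(a) at a = 5/8, which is 103694/411825.
List the singular points by increasing real part (a conjugate pair: the negative imaginary part first).

Radius of convergence at 0: 5/8.
At -10: a pole of order 2; residue -753944/411825.
At 5/8: a pole of order 1; residue 103694/411825.


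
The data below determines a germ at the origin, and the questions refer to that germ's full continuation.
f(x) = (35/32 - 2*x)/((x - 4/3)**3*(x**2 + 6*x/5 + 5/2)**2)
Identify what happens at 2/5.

The point is a regular point.

Denominator factors: x**2 + 6*x/5 + 5/2 = 157/50 at x = 2/5; x - 4/3 = -14/15 at x = 2/5 — none vanishes.
So the germ continues analytically to 2/5.


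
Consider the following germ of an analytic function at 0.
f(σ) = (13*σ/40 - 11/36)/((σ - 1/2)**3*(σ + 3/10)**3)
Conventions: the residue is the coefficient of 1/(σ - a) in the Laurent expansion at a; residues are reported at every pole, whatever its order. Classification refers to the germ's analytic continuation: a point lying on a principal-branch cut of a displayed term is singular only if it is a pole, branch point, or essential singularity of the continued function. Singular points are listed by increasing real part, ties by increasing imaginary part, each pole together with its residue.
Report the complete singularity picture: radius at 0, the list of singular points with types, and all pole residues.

Radius of convergence at 0: 3/10.
At -3/10: a pole of order 3; residue 122875/24576.
At 1/2: a pole of order 3; residue -122875/24576.

Denominator factor (σ + 3/10)^3: pole of order 3 at -3/10, modulus 3/10.
Denominator factor (σ - 1/2)^3: pole of order 3 at 1/2, modulus 1/2.
The radius of convergence is the smallest modulus among the singular points: 3/10.
At the order-3 pole -3/10 set g(σ) = (σ - (-3/10))^3*f(σ) = (13*σ/40 - 11/36)/(σ - 1/2)**3.
Order-3 pole: residue = g''(a)/2; g''(-3/10) = 122875/12288, so the residue is 122875/24576.
At the order-3 pole 1/2 set g(σ) = (σ - (1/2))^3*f(σ) = (13*σ/40 - 11/36)/(σ + 3/10)**3.
Order-3 pole: residue = g''(a)/2; g''(1/2) = -122875/12288, so the residue is -122875/24576.
List the singular points by increasing real part (a conjugate pair: the negative imaginary part first).


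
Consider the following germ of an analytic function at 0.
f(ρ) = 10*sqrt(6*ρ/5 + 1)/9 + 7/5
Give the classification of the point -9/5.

The point is a regular point.

There is no denominator, hence no pole anywhere.
Branch term sqrt(1 - ρ/(-5/6)): argument at -9/5 is -29/25, nonzero, so -9/5 is not its branch point (a point on a principal cut is still regular for the continued germ).
So the germ continues analytically to -9/5.


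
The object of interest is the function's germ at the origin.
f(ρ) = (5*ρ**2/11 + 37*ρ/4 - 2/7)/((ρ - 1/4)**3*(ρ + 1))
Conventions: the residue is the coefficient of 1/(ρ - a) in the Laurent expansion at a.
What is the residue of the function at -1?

At the order-1 pole -1 set g(ρ) = (ρ - (-1))*f(ρ) = (5*ρ**2/11 + 37*ρ/4 - 2/7)/(ρ - 1/4)**3.
Simple pole: residue = g(a) at a = -1, which is 44752/9625.

The residue is 44752/9625.


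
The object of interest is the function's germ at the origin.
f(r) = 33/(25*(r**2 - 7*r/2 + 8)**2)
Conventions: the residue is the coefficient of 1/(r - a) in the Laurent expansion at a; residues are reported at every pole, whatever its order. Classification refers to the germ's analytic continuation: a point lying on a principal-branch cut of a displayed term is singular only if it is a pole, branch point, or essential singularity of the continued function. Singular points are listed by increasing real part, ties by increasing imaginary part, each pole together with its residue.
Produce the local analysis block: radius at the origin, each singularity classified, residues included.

Denominator factor (r**2 - 7*r/2 + 8)^2: discriminant -79/4, complex-conjugate roots (7/4) + ((1/4)*sqrt(79))*i and (7/4) - ((1/4)*sqrt(79))*i; poles of order 2, moduli (2)*sqrt(2) and (2)*sqrt(2).
The radius of convergence is the smallest modulus among the singular points: (2)*sqrt(2).
The factor r**2 - 7*r/2 + 8 splits as (r - a)(r - a') with a = (7/4) - ((1/4)*sqrt(79))*i, a' = (7/4) + ((1/4)*sqrt(79))*i. At the order-2 pole a set g(r) = (r - a)^2*f(r) = [33/25] / (r - a')^2.
Order-2 pole: residue = g'(a); g'((7/4) - ((1/4)*sqrt(79))*i) = ((528/156025)*sqrt(79))*i, so the residue is ((528/156025)*sqrt(79))*i.
The factor r**2 - 7*r/2 + 8 splits as (r - a)(r - a') with a = (7/4) + ((1/4)*sqrt(79))*i, a' = (7/4) - ((1/4)*sqrt(79))*i. At the order-2 pole a set g(r) = (r - a)^2*f(r) = [33/25] / (r - a')^2.
Order-2 pole: residue = g'(a); g'((7/4) + ((1/4)*sqrt(79))*i) = -((528/156025)*sqrt(79))*i, so the residue is -((528/156025)*sqrt(79))*i.
List the singular points by increasing real part (a conjugate pair: the negative imaginary part first).

Radius of convergence at 0: (2)*sqrt(2).
At (7/4) - ((1/4)*sqrt(79))*i: a pole of order 2; residue ((528/156025)*sqrt(79))*i.
At (7/4) + ((1/4)*sqrt(79))*i: a pole of order 2; residue -((528/156025)*sqrt(79))*i.


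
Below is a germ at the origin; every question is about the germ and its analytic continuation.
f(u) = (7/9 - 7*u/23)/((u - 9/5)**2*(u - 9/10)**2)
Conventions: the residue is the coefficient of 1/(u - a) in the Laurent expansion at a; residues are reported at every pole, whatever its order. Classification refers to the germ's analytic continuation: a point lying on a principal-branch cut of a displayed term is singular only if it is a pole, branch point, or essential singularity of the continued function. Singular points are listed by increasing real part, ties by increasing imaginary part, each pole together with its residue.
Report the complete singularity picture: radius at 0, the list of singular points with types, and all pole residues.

Radius of convergence at 0: 9/10.
At 9/10: a pole of order 2; residue 151900/150903.
At 9/5: a pole of order 2; residue -151900/150903.

Denominator factor (u - 9/5)^2: pole of order 2 at 9/5, modulus 9/5.
Denominator factor (u - 9/10)^2: pole of order 2 at 9/10, modulus 9/10.
The radius of convergence is the smallest modulus among the singular points: 9/10.
At the order-2 pole 9/10 set g(u) = (u - (9/10))^2*f(u) = (7/9 - 7*u/23)/(u - 9/5)**2.
Order-2 pole: residue = g'(a); g'(9/10) = 151900/150903, so the residue is 151900/150903.
At the order-2 pole 9/5 set g(u) = (u - (9/5))^2*f(u) = (7/9 - 7*u/23)/(u - 9/10)**2.
Order-2 pole: residue = g'(a); g'(9/5) = -151900/150903, so the residue is -151900/150903.
List the singular points by increasing real part (a conjugate pair: the negative imaginary part first).


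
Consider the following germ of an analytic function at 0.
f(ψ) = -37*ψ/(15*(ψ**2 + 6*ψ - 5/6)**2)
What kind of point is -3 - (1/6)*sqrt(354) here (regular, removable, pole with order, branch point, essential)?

The denominator factor ψ**2 + 6*ψ - 5/6 vanishes at -3 - (1/6)*sqrt(354) and appears to the power 2; the numerator there equals 37/5 + (37/90)*sqrt(354), nonzero, and no other factor vanishes.
Hence a pole whose order is the multiplicity, 2.

The point is a pole of order 2.


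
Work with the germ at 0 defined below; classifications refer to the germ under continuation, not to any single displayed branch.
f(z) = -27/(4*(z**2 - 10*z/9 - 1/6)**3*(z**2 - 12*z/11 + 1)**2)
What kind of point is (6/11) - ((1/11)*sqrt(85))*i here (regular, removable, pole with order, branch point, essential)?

The denominator factor z**2 - 12*z/11 + 1 vanishes at (6/11) - ((1/11)*sqrt(85))*i and appears to the power 2; the numerator there equals -27/4, nonzero, and no other factor vanishes.
Hence a pole whose order is the multiplicity, 2.

The point is a pole of order 2.
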